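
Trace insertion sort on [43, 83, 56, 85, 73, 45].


Initial: [43, 83, 56, 85, 73, 45]
Insert 83: [43, 83, 56, 85, 73, 45]
Insert 56: [43, 56, 83, 85, 73, 45]
Insert 85: [43, 56, 83, 85, 73, 45]
Insert 73: [43, 56, 73, 83, 85, 45]
Insert 45: [43, 45, 56, 73, 83, 85]

Sorted: [43, 45, 56, 73, 83, 85]


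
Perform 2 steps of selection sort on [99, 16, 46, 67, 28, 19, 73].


Initial: [99, 16, 46, 67, 28, 19, 73]
Step 1: min=16 at 1
  Swap: [16, 99, 46, 67, 28, 19, 73]
Step 2: min=19 at 5
  Swap: [16, 19, 46, 67, 28, 99, 73]

After 2 steps: [16, 19, 46, 67, 28, 99, 73]


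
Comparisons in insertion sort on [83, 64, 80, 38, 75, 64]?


Algorithm: insertion sort
Input: [83, 64, 80, 38, 75, 64]
Sorted: [38, 64, 64, 75, 80, 83]

13


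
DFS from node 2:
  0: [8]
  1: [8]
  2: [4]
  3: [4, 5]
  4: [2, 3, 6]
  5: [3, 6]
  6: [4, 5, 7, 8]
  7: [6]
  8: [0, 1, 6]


Visit 2, push [4]
Visit 4, push [6, 3]
Visit 3, push [5]
Visit 5, push [6]
Visit 6, push [8, 7]
Visit 7, push []
Visit 8, push [1, 0]
Visit 0, push []
Visit 1, push []

DFS order: [2, 4, 3, 5, 6, 7, 8, 0, 1]


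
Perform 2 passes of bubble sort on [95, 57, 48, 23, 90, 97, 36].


Initial: [95, 57, 48, 23, 90, 97, 36]
Pass 1: [57, 48, 23, 90, 95, 36, 97] (5 swaps)
Pass 2: [48, 23, 57, 90, 36, 95, 97] (3 swaps)

After 2 passes: [48, 23, 57, 90, 36, 95, 97]


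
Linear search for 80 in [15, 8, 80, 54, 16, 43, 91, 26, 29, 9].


i=0: 15!=80
i=1: 8!=80
i=2: 80==80 found!

Found at 2, 3 comps


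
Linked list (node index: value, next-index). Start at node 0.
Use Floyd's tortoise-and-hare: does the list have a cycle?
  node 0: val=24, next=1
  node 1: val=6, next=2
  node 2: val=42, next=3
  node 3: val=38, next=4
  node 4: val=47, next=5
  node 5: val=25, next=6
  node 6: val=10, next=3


Floyd's tortoise (slow, +1) and hare (fast, +2):
  init: slow=0, fast=0
  step 1: slow=1, fast=2
  step 2: slow=2, fast=4
  step 3: slow=3, fast=6
  step 4: slow=4, fast=4
  slow == fast at node 4: cycle detected

Cycle: yes


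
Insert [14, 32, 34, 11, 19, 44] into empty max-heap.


Insert 14: [14]
Insert 32: [32, 14]
Insert 34: [34, 14, 32]
Insert 11: [34, 14, 32, 11]
Insert 19: [34, 19, 32, 11, 14]
Insert 44: [44, 19, 34, 11, 14, 32]

Final heap: [44, 19, 34, 11, 14, 32]


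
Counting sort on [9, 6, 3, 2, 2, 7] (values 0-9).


Input: [9, 6, 3, 2, 2, 7]
Counts: [0, 0, 2, 1, 0, 0, 1, 1, 0, 1]

Sorted: [2, 2, 3, 6, 7, 9]


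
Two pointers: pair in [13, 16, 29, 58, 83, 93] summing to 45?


lo=0(13)+hi=5(93)=106
lo=0(13)+hi=4(83)=96
lo=0(13)+hi=3(58)=71
lo=0(13)+hi=2(29)=42
lo=1(16)+hi=2(29)=45

Yes: 16+29=45


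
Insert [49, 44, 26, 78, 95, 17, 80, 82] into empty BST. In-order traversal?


Insert 49: root
Insert 44: L from 49
Insert 26: L from 49 -> L from 44
Insert 78: R from 49
Insert 95: R from 49 -> R from 78
Insert 17: L from 49 -> L from 44 -> L from 26
Insert 80: R from 49 -> R from 78 -> L from 95
Insert 82: R from 49 -> R from 78 -> L from 95 -> R from 80

In-order: [17, 26, 44, 49, 78, 80, 82, 95]


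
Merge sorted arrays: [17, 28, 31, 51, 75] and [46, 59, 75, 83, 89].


Take 17 from A
Take 28 from A
Take 31 from A
Take 46 from B
Take 51 from A
Take 59 from B
Take 75 from A

Merged: [17, 28, 31, 46, 51, 59, 75, 75, 83, 89]


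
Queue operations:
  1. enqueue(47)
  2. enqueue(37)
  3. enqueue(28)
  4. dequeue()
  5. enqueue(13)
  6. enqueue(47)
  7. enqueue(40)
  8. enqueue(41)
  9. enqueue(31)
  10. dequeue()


enqueue(47) -> [47]
enqueue(37) -> [47, 37]
enqueue(28) -> [47, 37, 28]
dequeue()->47, [37, 28]
enqueue(13) -> [37, 28, 13]
enqueue(47) -> [37, 28, 13, 47]
enqueue(40) -> [37, 28, 13, 47, 40]
enqueue(41) -> [37, 28, 13, 47, 40, 41]
enqueue(31) -> [37, 28, 13, 47, 40, 41, 31]
dequeue()->37, [28, 13, 47, 40, 41, 31]

Final queue: [28, 13, 47, 40, 41, 31]


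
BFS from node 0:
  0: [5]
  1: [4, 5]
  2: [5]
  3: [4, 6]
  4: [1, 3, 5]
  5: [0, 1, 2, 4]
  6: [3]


Visit 0, enqueue [5]
Visit 5, enqueue [1, 2, 4]
Visit 1, enqueue []
Visit 2, enqueue []
Visit 4, enqueue [3]
Visit 3, enqueue [6]
Visit 6, enqueue []

BFS order: [0, 5, 1, 2, 4, 3, 6]


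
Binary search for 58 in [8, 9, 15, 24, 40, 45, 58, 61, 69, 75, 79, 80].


Step 1: lo=0, hi=11, mid=5, val=45
Step 2: lo=6, hi=11, mid=8, val=69
Step 3: lo=6, hi=7, mid=6, val=58

Found at index 6


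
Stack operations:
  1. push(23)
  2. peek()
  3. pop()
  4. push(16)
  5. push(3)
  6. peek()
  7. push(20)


push(23) -> [23]
peek()->23
pop()->23, []
push(16) -> [16]
push(3) -> [16, 3]
peek()->3
push(20) -> [16, 3, 20]

Final stack: [16, 3, 20]


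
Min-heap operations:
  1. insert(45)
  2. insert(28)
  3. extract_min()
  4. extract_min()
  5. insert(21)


insert(45) -> [45]
insert(28) -> [28, 45]
extract_min()->28, [45]
extract_min()->45, []
insert(21) -> [21]

Final heap: [21]


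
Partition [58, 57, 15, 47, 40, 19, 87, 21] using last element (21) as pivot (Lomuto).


Pivot: 21
  15 <= 21: swap -> [15, 57, 58, 47, 40, 19, 87, 21]
  19 <= 21: swap -> [15, 19, 58, 47, 40, 57, 87, 21]
Place pivot at 2: [15, 19, 21, 47, 40, 57, 87, 58]

Partitioned: [15, 19, 21, 47, 40, 57, 87, 58]


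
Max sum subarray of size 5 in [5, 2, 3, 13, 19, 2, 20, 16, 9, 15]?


[0:5]: 42
[1:6]: 39
[2:7]: 57
[3:8]: 70
[4:9]: 66
[5:10]: 62

Max: 70 at [3:8]


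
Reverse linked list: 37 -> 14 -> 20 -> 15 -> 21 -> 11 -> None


Step 1: curr=37, set curr.next=prev(None) | reversed so far: 37
Step 2: curr=14, set curr.next=prev(37) | reversed so far: 14 -> 37
Step 3: curr=20, set curr.next=prev(14) | reversed so far: 20 -> 14 -> 37
Step 4: curr=15, set curr.next=prev(20) | reversed so far: 15 -> 20 -> 14 -> 37
Step 5: curr=21, set curr.next=prev(15) | reversed so far: 21 -> 15 -> 20 -> 14 -> 37
Step 6: curr=11, set curr.next=prev(21) | reversed so far: 11 -> 21 -> 15 -> 20 -> 14 -> 37

11 -> 21 -> 15 -> 20 -> 14 -> 37 -> None


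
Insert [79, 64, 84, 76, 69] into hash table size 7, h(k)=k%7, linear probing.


Insert 79: h=2 -> slot 2
Insert 64: h=1 -> slot 1
Insert 84: h=0 -> slot 0
Insert 76: h=6 -> slot 6
Insert 69: h=6, 4 probes -> slot 3

Table: [84, 64, 79, 69, None, None, 76]


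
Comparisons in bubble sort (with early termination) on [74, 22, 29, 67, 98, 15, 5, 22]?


Algorithm: bubble sort (with early termination)
Input: [74, 22, 29, 67, 98, 15, 5, 22]
Sorted: [5, 15, 22, 22, 29, 67, 74, 98]

28


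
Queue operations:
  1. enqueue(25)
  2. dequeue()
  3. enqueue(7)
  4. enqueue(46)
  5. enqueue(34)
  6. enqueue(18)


enqueue(25) -> [25]
dequeue()->25, []
enqueue(7) -> [7]
enqueue(46) -> [7, 46]
enqueue(34) -> [7, 46, 34]
enqueue(18) -> [7, 46, 34, 18]

Final queue: [7, 46, 34, 18]


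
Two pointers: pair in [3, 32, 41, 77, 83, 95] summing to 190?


lo=0(3)+hi=5(95)=98
lo=1(32)+hi=5(95)=127
lo=2(41)+hi=5(95)=136
lo=3(77)+hi=5(95)=172
lo=4(83)+hi=5(95)=178

No pair found


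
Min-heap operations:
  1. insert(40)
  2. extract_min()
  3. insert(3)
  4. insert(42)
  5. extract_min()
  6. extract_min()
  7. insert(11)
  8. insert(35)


insert(40) -> [40]
extract_min()->40, []
insert(3) -> [3]
insert(42) -> [3, 42]
extract_min()->3, [42]
extract_min()->42, []
insert(11) -> [11]
insert(35) -> [11, 35]

Final heap: [11, 35]


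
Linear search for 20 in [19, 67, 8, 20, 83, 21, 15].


i=0: 19!=20
i=1: 67!=20
i=2: 8!=20
i=3: 20==20 found!

Found at 3, 4 comps


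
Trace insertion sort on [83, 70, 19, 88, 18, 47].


Initial: [83, 70, 19, 88, 18, 47]
Insert 70: [70, 83, 19, 88, 18, 47]
Insert 19: [19, 70, 83, 88, 18, 47]
Insert 88: [19, 70, 83, 88, 18, 47]
Insert 18: [18, 19, 70, 83, 88, 47]
Insert 47: [18, 19, 47, 70, 83, 88]

Sorted: [18, 19, 47, 70, 83, 88]


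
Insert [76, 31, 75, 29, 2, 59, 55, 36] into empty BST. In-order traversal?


Insert 76: root
Insert 31: L from 76
Insert 75: L from 76 -> R from 31
Insert 29: L from 76 -> L from 31
Insert 2: L from 76 -> L from 31 -> L from 29
Insert 59: L from 76 -> R from 31 -> L from 75
Insert 55: L from 76 -> R from 31 -> L from 75 -> L from 59
Insert 36: L from 76 -> R from 31 -> L from 75 -> L from 59 -> L from 55

In-order: [2, 29, 31, 36, 55, 59, 75, 76]


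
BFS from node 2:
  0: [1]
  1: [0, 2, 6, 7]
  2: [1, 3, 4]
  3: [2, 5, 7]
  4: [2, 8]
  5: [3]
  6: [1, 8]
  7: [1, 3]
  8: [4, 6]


Visit 2, enqueue [1, 3, 4]
Visit 1, enqueue [0, 6, 7]
Visit 3, enqueue [5]
Visit 4, enqueue [8]
Visit 0, enqueue []
Visit 6, enqueue []
Visit 7, enqueue []
Visit 5, enqueue []
Visit 8, enqueue []

BFS order: [2, 1, 3, 4, 0, 6, 7, 5, 8]


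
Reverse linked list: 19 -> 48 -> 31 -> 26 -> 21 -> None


Step 1: curr=19, set curr.next=prev(None) | reversed so far: 19
Step 2: curr=48, set curr.next=prev(19) | reversed so far: 48 -> 19
Step 3: curr=31, set curr.next=prev(48) | reversed so far: 31 -> 48 -> 19
Step 4: curr=26, set curr.next=prev(31) | reversed so far: 26 -> 31 -> 48 -> 19
Step 5: curr=21, set curr.next=prev(26) | reversed so far: 21 -> 26 -> 31 -> 48 -> 19

21 -> 26 -> 31 -> 48 -> 19 -> None


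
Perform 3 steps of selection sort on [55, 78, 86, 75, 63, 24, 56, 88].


Initial: [55, 78, 86, 75, 63, 24, 56, 88]
Step 1: min=24 at 5
  Swap: [24, 78, 86, 75, 63, 55, 56, 88]
Step 2: min=55 at 5
  Swap: [24, 55, 86, 75, 63, 78, 56, 88]
Step 3: min=56 at 6
  Swap: [24, 55, 56, 75, 63, 78, 86, 88]

After 3 steps: [24, 55, 56, 75, 63, 78, 86, 88]


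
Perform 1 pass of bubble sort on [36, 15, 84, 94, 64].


Initial: [36, 15, 84, 94, 64]
Pass 1: [15, 36, 84, 64, 94] (2 swaps)

After 1 pass: [15, 36, 84, 64, 94]


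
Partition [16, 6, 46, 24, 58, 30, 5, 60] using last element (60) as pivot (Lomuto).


Pivot: 60
  16 <= 60: advance i (no swap)
  6 <= 60: advance i (no swap)
  46 <= 60: advance i (no swap)
  24 <= 60: advance i (no swap)
  58 <= 60: advance i (no swap)
  30 <= 60: advance i (no swap)
  5 <= 60: advance i (no swap)
Place pivot at 7: [16, 6, 46, 24, 58, 30, 5, 60]

Partitioned: [16, 6, 46, 24, 58, 30, 5, 60]


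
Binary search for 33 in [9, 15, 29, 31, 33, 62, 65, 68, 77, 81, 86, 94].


Step 1: lo=0, hi=11, mid=5, val=62
Step 2: lo=0, hi=4, mid=2, val=29
Step 3: lo=3, hi=4, mid=3, val=31
Step 4: lo=4, hi=4, mid=4, val=33

Found at index 4


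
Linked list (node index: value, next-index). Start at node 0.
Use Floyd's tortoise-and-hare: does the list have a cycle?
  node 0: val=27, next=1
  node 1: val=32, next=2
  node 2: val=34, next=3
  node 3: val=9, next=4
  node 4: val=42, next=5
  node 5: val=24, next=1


Floyd's tortoise (slow, +1) and hare (fast, +2):
  init: slow=0, fast=0
  step 1: slow=1, fast=2
  step 2: slow=2, fast=4
  step 3: slow=3, fast=1
  step 4: slow=4, fast=3
  step 5: slow=5, fast=5
  slow == fast at node 5: cycle detected

Cycle: yes


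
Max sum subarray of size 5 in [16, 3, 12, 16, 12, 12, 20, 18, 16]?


[0:5]: 59
[1:6]: 55
[2:7]: 72
[3:8]: 78
[4:9]: 78

Max: 78 at [3:8]


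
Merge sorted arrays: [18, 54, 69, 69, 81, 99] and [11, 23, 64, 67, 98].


Take 11 from B
Take 18 from A
Take 23 from B
Take 54 from A
Take 64 from B
Take 67 from B
Take 69 from A
Take 69 from A
Take 81 from A
Take 98 from B

Merged: [11, 18, 23, 54, 64, 67, 69, 69, 81, 98, 99]


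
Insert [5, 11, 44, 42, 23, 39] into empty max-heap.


Insert 5: [5]
Insert 11: [11, 5]
Insert 44: [44, 5, 11]
Insert 42: [44, 42, 11, 5]
Insert 23: [44, 42, 11, 5, 23]
Insert 39: [44, 42, 39, 5, 23, 11]

Final heap: [44, 42, 39, 5, 23, 11]


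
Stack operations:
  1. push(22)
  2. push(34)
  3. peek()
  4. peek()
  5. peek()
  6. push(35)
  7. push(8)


push(22) -> [22]
push(34) -> [22, 34]
peek()->34
peek()->34
peek()->34
push(35) -> [22, 34, 35]
push(8) -> [22, 34, 35, 8]

Final stack: [22, 34, 35, 8]


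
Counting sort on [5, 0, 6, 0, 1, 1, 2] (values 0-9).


Input: [5, 0, 6, 0, 1, 1, 2]
Counts: [2, 2, 1, 0, 0, 1, 1, 0, 0, 0]

Sorted: [0, 0, 1, 1, 2, 5, 6]


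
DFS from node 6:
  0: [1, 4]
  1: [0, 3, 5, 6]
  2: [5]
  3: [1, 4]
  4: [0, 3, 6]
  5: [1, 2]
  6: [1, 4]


Visit 6, push [4, 1]
Visit 1, push [5, 3, 0]
Visit 0, push [4]
Visit 4, push [3]
Visit 3, push []
Visit 5, push [2]
Visit 2, push []

DFS order: [6, 1, 0, 4, 3, 5, 2]


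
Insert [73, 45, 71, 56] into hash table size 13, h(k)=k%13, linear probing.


Insert 73: h=8 -> slot 8
Insert 45: h=6 -> slot 6
Insert 71: h=6, 1 probes -> slot 7
Insert 56: h=4 -> slot 4

Table: [None, None, None, None, 56, None, 45, 71, 73, None, None, None, None]


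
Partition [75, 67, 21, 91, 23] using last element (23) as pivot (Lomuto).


Pivot: 23
  21 <= 23: swap -> [21, 67, 75, 91, 23]
Place pivot at 1: [21, 23, 75, 91, 67]

Partitioned: [21, 23, 75, 91, 67]


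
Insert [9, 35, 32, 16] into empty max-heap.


Insert 9: [9]
Insert 35: [35, 9]
Insert 32: [35, 9, 32]
Insert 16: [35, 16, 32, 9]

Final heap: [35, 16, 32, 9]


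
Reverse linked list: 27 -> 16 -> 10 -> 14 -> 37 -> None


Step 1: curr=27, set curr.next=prev(None) | reversed so far: 27
Step 2: curr=16, set curr.next=prev(27) | reversed so far: 16 -> 27
Step 3: curr=10, set curr.next=prev(16) | reversed so far: 10 -> 16 -> 27
Step 4: curr=14, set curr.next=prev(10) | reversed so far: 14 -> 10 -> 16 -> 27
Step 5: curr=37, set curr.next=prev(14) | reversed so far: 37 -> 14 -> 10 -> 16 -> 27

37 -> 14 -> 10 -> 16 -> 27 -> None


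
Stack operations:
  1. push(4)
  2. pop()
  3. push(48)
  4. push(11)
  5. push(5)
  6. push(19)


push(4) -> [4]
pop()->4, []
push(48) -> [48]
push(11) -> [48, 11]
push(5) -> [48, 11, 5]
push(19) -> [48, 11, 5, 19]

Final stack: [48, 11, 5, 19]


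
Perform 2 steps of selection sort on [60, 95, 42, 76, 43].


Initial: [60, 95, 42, 76, 43]
Step 1: min=42 at 2
  Swap: [42, 95, 60, 76, 43]
Step 2: min=43 at 4
  Swap: [42, 43, 60, 76, 95]

After 2 steps: [42, 43, 60, 76, 95]


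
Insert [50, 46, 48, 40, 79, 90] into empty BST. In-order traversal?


Insert 50: root
Insert 46: L from 50
Insert 48: L from 50 -> R from 46
Insert 40: L from 50 -> L from 46
Insert 79: R from 50
Insert 90: R from 50 -> R from 79

In-order: [40, 46, 48, 50, 79, 90]


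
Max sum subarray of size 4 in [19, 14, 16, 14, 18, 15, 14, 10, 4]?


[0:4]: 63
[1:5]: 62
[2:6]: 63
[3:7]: 61
[4:8]: 57
[5:9]: 43

Max: 63 at [0:4]


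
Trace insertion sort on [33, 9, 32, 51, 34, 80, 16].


Initial: [33, 9, 32, 51, 34, 80, 16]
Insert 9: [9, 33, 32, 51, 34, 80, 16]
Insert 32: [9, 32, 33, 51, 34, 80, 16]
Insert 51: [9, 32, 33, 51, 34, 80, 16]
Insert 34: [9, 32, 33, 34, 51, 80, 16]
Insert 80: [9, 32, 33, 34, 51, 80, 16]
Insert 16: [9, 16, 32, 33, 34, 51, 80]

Sorted: [9, 16, 32, 33, 34, 51, 80]


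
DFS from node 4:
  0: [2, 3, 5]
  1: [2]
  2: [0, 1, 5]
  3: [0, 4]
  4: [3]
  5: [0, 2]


Visit 4, push [3]
Visit 3, push [0]
Visit 0, push [5, 2]
Visit 2, push [5, 1]
Visit 1, push []
Visit 5, push []

DFS order: [4, 3, 0, 2, 1, 5]


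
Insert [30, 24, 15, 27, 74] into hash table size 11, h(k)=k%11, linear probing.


Insert 30: h=8 -> slot 8
Insert 24: h=2 -> slot 2
Insert 15: h=4 -> slot 4
Insert 27: h=5 -> slot 5
Insert 74: h=8, 1 probes -> slot 9

Table: [None, None, 24, None, 15, 27, None, None, 30, 74, None]


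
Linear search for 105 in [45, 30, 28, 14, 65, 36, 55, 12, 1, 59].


i=0: 45!=105
i=1: 30!=105
i=2: 28!=105
i=3: 14!=105
i=4: 65!=105
i=5: 36!=105
i=6: 55!=105
i=7: 12!=105
i=8: 1!=105
i=9: 59!=105

Not found, 10 comps


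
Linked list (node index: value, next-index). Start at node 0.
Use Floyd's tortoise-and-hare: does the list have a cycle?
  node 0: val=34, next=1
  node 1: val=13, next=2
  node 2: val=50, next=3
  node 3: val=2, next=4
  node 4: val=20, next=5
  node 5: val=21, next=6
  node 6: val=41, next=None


Floyd's tortoise (slow, +1) and hare (fast, +2):
  init: slow=0, fast=0
  step 1: slow=1, fast=2
  step 2: slow=2, fast=4
  step 3: slow=3, fast=6
  step 4: fast -> None, no cycle

Cycle: no


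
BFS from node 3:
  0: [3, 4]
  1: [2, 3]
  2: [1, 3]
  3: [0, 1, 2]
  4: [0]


Visit 3, enqueue [0, 1, 2]
Visit 0, enqueue [4]
Visit 1, enqueue []
Visit 2, enqueue []
Visit 4, enqueue []

BFS order: [3, 0, 1, 2, 4]


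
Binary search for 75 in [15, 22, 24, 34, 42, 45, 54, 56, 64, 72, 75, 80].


Step 1: lo=0, hi=11, mid=5, val=45
Step 2: lo=6, hi=11, mid=8, val=64
Step 3: lo=9, hi=11, mid=10, val=75

Found at index 10


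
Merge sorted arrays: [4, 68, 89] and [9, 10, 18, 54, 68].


Take 4 from A
Take 9 from B
Take 10 from B
Take 18 from B
Take 54 from B
Take 68 from A
Take 68 from B

Merged: [4, 9, 10, 18, 54, 68, 68, 89]


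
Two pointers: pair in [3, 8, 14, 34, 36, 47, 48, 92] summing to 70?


lo=0(3)+hi=7(92)=95
lo=0(3)+hi=6(48)=51
lo=1(8)+hi=6(48)=56
lo=2(14)+hi=6(48)=62
lo=3(34)+hi=6(48)=82
lo=3(34)+hi=5(47)=81
lo=3(34)+hi=4(36)=70

Yes: 34+36=70


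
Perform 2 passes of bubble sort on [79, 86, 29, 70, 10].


Initial: [79, 86, 29, 70, 10]
Pass 1: [79, 29, 70, 10, 86] (3 swaps)
Pass 2: [29, 70, 10, 79, 86] (3 swaps)

After 2 passes: [29, 70, 10, 79, 86]


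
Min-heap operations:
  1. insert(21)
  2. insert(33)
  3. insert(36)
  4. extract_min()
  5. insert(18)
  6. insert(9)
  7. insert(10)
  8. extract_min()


insert(21) -> [21]
insert(33) -> [21, 33]
insert(36) -> [21, 33, 36]
extract_min()->21, [33, 36]
insert(18) -> [18, 36, 33]
insert(9) -> [9, 18, 33, 36]
insert(10) -> [9, 10, 33, 36, 18]
extract_min()->9, [10, 18, 33, 36]

Final heap: [10, 18, 33, 36]


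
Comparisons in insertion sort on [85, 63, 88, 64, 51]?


Algorithm: insertion sort
Input: [85, 63, 88, 64, 51]
Sorted: [51, 63, 64, 85, 88]

9


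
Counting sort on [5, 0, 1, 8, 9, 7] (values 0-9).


Input: [5, 0, 1, 8, 9, 7]
Counts: [1, 1, 0, 0, 0, 1, 0, 1, 1, 1]

Sorted: [0, 1, 5, 7, 8, 9]


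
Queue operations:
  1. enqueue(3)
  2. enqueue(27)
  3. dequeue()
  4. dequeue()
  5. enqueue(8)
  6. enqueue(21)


enqueue(3) -> [3]
enqueue(27) -> [3, 27]
dequeue()->3, [27]
dequeue()->27, []
enqueue(8) -> [8]
enqueue(21) -> [8, 21]

Final queue: [8, 21]


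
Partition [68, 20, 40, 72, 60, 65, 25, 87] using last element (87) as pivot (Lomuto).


Pivot: 87
  68 <= 87: advance i (no swap)
  20 <= 87: advance i (no swap)
  40 <= 87: advance i (no swap)
  72 <= 87: advance i (no swap)
  60 <= 87: advance i (no swap)
  65 <= 87: advance i (no swap)
  25 <= 87: advance i (no swap)
Place pivot at 7: [68, 20, 40, 72, 60, 65, 25, 87]

Partitioned: [68, 20, 40, 72, 60, 65, 25, 87]


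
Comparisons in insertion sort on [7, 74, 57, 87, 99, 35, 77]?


Algorithm: insertion sort
Input: [7, 74, 57, 87, 99, 35, 77]
Sorted: [7, 35, 57, 74, 77, 87, 99]

13


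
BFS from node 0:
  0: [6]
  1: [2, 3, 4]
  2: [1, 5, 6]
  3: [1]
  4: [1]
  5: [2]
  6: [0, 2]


Visit 0, enqueue [6]
Visit 6, enqueue [2]
Visit 2, enqueue [1, 5]
Visit 1, enqueue [3, 4]
Visit 5, enqueue []
Visit 3, enqueue []
Visit 4, enqueue []

BFS order: [0, 6, 2, 1, 5, 3, 4]


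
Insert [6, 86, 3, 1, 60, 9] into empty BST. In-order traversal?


Insert 6: root
Insert 86: R from 6
Insert 3: L from 6
Insert 1: L from 6 -> L from 3
Insert 60: R from 6 -> L from 86
Insert 9: R from 6 -> L from 86 -> L from 60

In-order: [1, 3, 6, 9, 60, 86]


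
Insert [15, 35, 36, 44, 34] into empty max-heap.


Insert 15: [15]
Insert 35: [35, 15]
Insert 36: [36, 15, 35]
Insert 44: [44, 36, 35, 15]
Insert 34: [44, 36, 35, 15, 34]

Final heap: [44, 36, 35, 15, 34]


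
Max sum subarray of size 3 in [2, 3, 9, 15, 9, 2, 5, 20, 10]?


[0:3]: 14
[1:4]: 27
[2:5]: 33
[3:6]: 26
[4:7]: 16
[5:8]: 27
[6:9]: 35

Max: 35 at [6:9]


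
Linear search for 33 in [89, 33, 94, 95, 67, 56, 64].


i=0: 89!=33
i=1: 33==33 found!

Found at 1, 2 comps


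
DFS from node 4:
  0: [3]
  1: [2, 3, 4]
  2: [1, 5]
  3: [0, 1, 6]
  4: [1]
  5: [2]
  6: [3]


Visit 4, push [1]
Visit 1, push [3, 2]
Visit 2, push [5]
Visit 5, push []
Visit 3, push [6, 0]
Visit 0, push []
Visit 6, push []

DFS order: [4, 1, 2, 5, 3, 0, 6]


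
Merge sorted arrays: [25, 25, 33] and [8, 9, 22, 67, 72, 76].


Take 8 from B
Take 9 from B
Take 22 from B
Take 25 from A
Take 25 from A
Take 33 from A

Merged: [8, 9, 22, 25, 25, 33, 67, 72, 76]


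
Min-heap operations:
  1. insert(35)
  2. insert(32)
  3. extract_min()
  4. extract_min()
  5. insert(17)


insert(35) -> [35]
insert(32) -> [32, 35]
extract_min()->32, [35]
extract_min()->35, []
insert(17) -> [17]

Final heap: [17]


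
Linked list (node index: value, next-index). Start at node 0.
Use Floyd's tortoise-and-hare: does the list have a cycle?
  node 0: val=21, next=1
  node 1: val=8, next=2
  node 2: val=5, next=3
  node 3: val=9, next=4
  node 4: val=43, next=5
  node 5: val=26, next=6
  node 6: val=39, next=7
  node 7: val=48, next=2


Floyd's tortoise (slow, +1) and hare (fast, +2):
  init: slow=0, fast=0
  step 1: slow=1, fast=2
  step 2: slow=2, fast=4
  step 3: slow=3, fast=6
  step 4: slow=4, fast=2
  step 5: slow=5, fast=4
  step 6: slow=6, fast=6
  slow == fast at node 6: cycle detected

Cycle: yes


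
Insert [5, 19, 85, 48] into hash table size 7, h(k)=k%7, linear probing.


Insert 5: h=5 -> slot 5
Insert 19: h=5, 1 probes -> slot 6
Insert 85: h=1 -> slot 1
Insert 48: h=6, 1 probes -> slot 0

Table: [48, 85, None, None, None, 5, 19]


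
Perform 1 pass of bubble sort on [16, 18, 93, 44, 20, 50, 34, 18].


Initial: [16, 18, 93, 44, 20, 50, 34, 18]
Pass 1: [16, 18, 44, 20, 50, 34, 18, 93] (5 swaps)

After 1 pass: [16, 18, 44, 20, 50, 34, 18, 93]


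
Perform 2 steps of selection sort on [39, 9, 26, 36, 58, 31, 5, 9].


Initial: [39, 9, 26, 36, 58, 31, 5, 9]
Step 1: min=5 at 6
  Swap: [5, 9, 26, 36, 58, 31, 39, 9]
Step 2: min=9 at 1
  Swap: [5, 9, 26, 36, 58, 31, 39, 9]

After 2 steps: [5, 9, 26, 36, 58, 31, 39, 9]


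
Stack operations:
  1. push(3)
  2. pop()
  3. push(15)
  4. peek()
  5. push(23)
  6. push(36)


push(3) -> [3]
pop()->3, []
push(15) -> [15]
peek()->15
push(23) -> [15, 23]
push(36) -> [15, 23, 36]

Final stack: [15, 23, 36]


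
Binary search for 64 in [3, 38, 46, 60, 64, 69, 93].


Step 1: lo=0, hi=6, mid=3, val=60
Step 2: lo=4, hi=6, mid=5, val=69
Step 3: lo=4, hi=4, mid=4, val=64

Found at index 4


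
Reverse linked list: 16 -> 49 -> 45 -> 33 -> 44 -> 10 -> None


Step 1: curr=16, set curr.next=prev(None) | reversed so far: 16
Step 2: curr=49, set curr.next=prev(16) | reversed so far: 49 -> 16
Step 3: curr=45, set curr.next=prev(49) | reversed so far: 45 -> 49 -> 16
Step 4: curr=33, set curr.next=prev(45) | reversed so far: 33 -> 45 -> 49 -> 16
Step 5: curr=44, set curr.next=prev(33) | reversed so far: 44 -> 33 -> 45 -> 49 -> 16
Step 6: curr=10, set curr.next=prev(44) | reversed so far: 10 -> 44 -> 33 -> 45 -> 49 -> 16

10 -> 44 -> 33 -> 45 -> 49 -> 16 -> None


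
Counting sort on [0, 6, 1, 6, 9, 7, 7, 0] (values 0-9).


Input: [0, 6, 1, 6, 9, 7, 7, 0]
Counts: [2, 1, 0, 0, 0, 0, 2, 2, 0, 1]

Sorted: [0, 0, 1, 6, 6, 7, 7, 9]


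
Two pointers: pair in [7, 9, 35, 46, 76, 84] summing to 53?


lo=0(7)+hi=5(84)=91
lo=0(7)+hi=4(76)=83
lo=0(7)+hi=3(46)=53

Yes: 7+46=53


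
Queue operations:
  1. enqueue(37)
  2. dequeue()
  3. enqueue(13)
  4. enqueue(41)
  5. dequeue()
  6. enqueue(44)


enqueue(37) -> [37]
dequeue()->37, []
enqueue(13) -> [13]
enqueue(41) -> [13, 41]
dequeue()->13, [41]
enqueue(44) -> [41, 44]

Final queue: [41, 44]


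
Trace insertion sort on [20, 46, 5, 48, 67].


Initial: [20, 46, 5, 48, 67]
Insert 46: [20, 46, 5, 48, 67]
Insert 5: [5, 20, 46, 48, 67]
Insert 48: [5, 20, 46, 48, 67]
Insert 67: [5, 20, 46, 48, 67]

Sorted: [5, 20, 46, 48, 67]


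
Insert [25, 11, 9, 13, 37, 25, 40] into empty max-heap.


Insert 25: [25]
Insert 11: [25, 11]
Insert 9: [25, 11, 9]
Insert 13: [25, 13, 9, 11]
Insert 37: [37, 25, 9, 11, 13]
Insert 25: [37, 25, 25, 11, 13, 9]
Insert 40: [40, 25, 37, 11, 13, 9, 25]

Final heap: [40, 25, 37, 11, 13, 9, 25]


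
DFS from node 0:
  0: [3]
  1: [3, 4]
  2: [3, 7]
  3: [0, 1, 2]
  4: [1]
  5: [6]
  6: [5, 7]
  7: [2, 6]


Visit 0, push [3]
Visit 3, push [2, 1]
Visit 1, push [4]
Visit 4, push []
Visit 2, push [7]
Visit 7, push [6]
Visit 6, push [5]
Visit 5, push []

DFS order: [0, 3, 1, 4, 2, 7, 6, 5]


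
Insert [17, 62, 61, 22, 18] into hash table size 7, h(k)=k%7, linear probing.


Insert 17: h=3 -> slot 3
Insert 62: h=6 -> slot 6
Insert 61: h=5 -> slot 5
Insert 22: h=1 -> slot 1
Insert 18: h=4 -> slot 4

Table: [None, 22, None, 17, 18, 61, 62]


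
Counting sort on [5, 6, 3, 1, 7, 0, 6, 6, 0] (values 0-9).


Input: [5, 6, 3, 1, 7, 0, 6, 6, 0]
Counts: [2, 1, 0, 1, 0, 1, 3, 1, 0, 0]

Sorted: [0, 0, 1, 3, 5, 6, 6, 6, 7]


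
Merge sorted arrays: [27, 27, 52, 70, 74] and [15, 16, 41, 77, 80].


Take 15 from B
Take 16 from B
Take 27 from A
Take 27 from A
Take 41 from B
Take 52 from A
Take 70 from A
Take 74 from A

Merged: [15, 16, 27, 27, 41, 52, 70, 74, 77, 80]


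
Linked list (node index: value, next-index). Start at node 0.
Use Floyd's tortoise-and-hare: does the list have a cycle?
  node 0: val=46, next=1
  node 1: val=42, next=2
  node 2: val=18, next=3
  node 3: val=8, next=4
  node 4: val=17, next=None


Floyd's tortoise (slow, +1) and hare (fast, +2):
  init: slow=0, fast=0
  step 1: slow=1, fast=2
  step 2: slow=2, fast=4
  step 3: fast -> None, no cycle

Cycle: no


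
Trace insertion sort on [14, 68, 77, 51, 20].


Initial: [14, 68, 77, 51, 20]
Insert 68: [14, 68, 77, 51, 20]
Insert 77: [14, 68, 77, 51, 20]
Insert 51: [14, 51, 68, 77, 20]
Insert 20: [14, 20, 51, 68, 77]

Sorted: [14, 20, 51, 68, 77]


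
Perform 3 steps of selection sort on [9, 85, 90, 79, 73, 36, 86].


Initial: [9, 85, 90, 79, 73, 36, 86]
Step 1: min=9 at 0
  Swap: [9, 85, 90, 79, 73, 36, 86]
Step 2: min=36 at 5
  Swap: [9, 36, 90, 79, 73, 85, 86]
Step 3: min=73 at 4
  Swap: [9, 36, 73, 79, 90, 85, 86]

After 3 steps: [9, 36, 73, 79, 90, 85, 86]


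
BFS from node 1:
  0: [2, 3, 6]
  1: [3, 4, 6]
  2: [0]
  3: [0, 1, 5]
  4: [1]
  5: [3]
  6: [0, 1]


Visit 1, enqueue [3, 4, 6]
Visit 3, enqueue [0, 5]
Visit 4, enqueue []
Visit 6, enqueue []
Visit 0, enqueue [2]
Visit 5, enqueue []
Visit 2, enqueue []

BFS order: [1, 3, 4, 6, 0, 5, 2]


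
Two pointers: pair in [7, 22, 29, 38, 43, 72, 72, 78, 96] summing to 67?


lo=0(7)+hi=8(96)=103
lo=0(7)+hi=7(78)=85
lo=0(7)+hi=6(72)=79
lo=0(7)+hi=5(72)=79
lo=0(7)+hi=4(43)=50
lo=1(22)+hi=4(43)=65
lo=2(29)+hi=4(43)=72
lo=2(29)+hi=3(38)=67

Yes: 29+38=67


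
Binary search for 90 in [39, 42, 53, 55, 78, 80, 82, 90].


Step 1: lo=0, hi=7, mid=3, val=55
Step 2: lo=4, hi=7, mid=5, val=80
Step 3: lo=6, hi=7, mid=6, val=82
Step 4: lo=7, hi=7, mid=7, val=90

Found at index 7


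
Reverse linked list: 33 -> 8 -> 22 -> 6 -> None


Step 1: curr=33, set curr.next=prev(None) | reversed so far: 33
Step 2: curr=8, set curr.next=prev(33) | reversed so far: 8 -> 33
Step 3: curr=22, set curr.next=prev(8) | reversed so far: 22 -> 8 -> 33
Step 4: curr=6, set curr.next=prev(22) | reversed so far: 6 -> 22 -> 8 -> 33

6 -> 22 -> 8 -> 33 -> None


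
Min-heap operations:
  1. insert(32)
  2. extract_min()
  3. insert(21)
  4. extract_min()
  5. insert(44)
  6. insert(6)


insert(32) -> [32]
extract_min()->32, []
insert(21) -> [21]
extract_min()->21, []
insert(44) -> [44]
insert(6) -> [6, 44]

Final heap: [6, 44]


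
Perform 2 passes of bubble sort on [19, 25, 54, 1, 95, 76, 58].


Initial: [19, 25, 54, 1, 95, 76, 58]
Pass 1: [19, 25, 1, 54, 76, 58, 95] (3 swaps)
Pass 2: [19, 1, 25, 54, 58, 76, 95] (2 swaps)

After 2 passes: [19, 1, 25, 54, 58, 76, 95]


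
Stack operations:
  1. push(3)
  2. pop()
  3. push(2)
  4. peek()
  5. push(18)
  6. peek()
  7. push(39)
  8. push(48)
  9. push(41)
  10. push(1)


push(3) -> [3]
pop()->3, []
push(2) -> [2]
peek()->2
push(18) -> [2, 18]
peek()->18
push(39) -> [2, 18, 39]
push(48) -> [2, 18, 39, 48]
push(41) -> [2, 18, 39, 48, 41]
push(1) -> [2, 18, 39, 48, 41, 1]

Final stack: [2, 18, 39, 48, 41, 1]


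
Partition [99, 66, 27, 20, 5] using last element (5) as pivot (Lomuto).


Pivot: 5
Place pivot at 0: [5, 66, 27, 20, 99]

Partitioned: [5, 66, 27, 20, 99]


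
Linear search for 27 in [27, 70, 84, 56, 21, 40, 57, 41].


i=0: 27==27 found!

Found at 0, 1 comps


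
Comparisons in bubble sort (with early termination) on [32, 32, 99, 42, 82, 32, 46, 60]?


Algorithm: bubble sort (with early termination)
Input: [32, 32, 99, 42, 82, 32, 46, 60]
Sorted: [32, 32, 32, 42, 46, 60, 82, 99]

22


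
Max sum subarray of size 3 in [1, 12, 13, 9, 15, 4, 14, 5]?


[0:3]: 26
[1:4]: 34
[2:5]: 37
[3:6]: 28
[4:7]: 33
[5:8]: 23

Max: 37 at [2:5]


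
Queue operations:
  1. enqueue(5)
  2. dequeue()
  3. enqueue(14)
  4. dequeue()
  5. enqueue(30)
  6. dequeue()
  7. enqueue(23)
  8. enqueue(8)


enqueue(5) -> [5]
dequeue()->5, []
enqueue(14) -> [14]
dequeue()->14, []
enqueue(30) -> [30]
dequeue()->30, []
enqueue(23) -> [23]
enqueue(8) -> [23, 8]

Final queue: [23, 8]


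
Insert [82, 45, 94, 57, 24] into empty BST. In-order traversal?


Insert 82: root
Insert 45: L from 82
Insert 94: R from 82
Insert 57: L from 82 -> R from 45
Insert 24: L from 82 -> L from 45

In-order: [24, 45, 57, 82, 94]


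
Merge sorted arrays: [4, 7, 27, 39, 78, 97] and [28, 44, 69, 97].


Take 4 from A
Take 7 from A
Take 27 from A
Take 28 from B
Take 39 from A
Take 44 from B
Take 69 from B
Take 78 from A
Take 97 from A

Merged: [4, 7, 27, 28, 39, 44, 69, 78, 97, 97]


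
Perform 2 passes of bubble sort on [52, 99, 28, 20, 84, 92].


Initial: [52, 99, 28, 20, 84, 92]
Pass 1: [52, 28, 20, 84, 92, 99] (4 swaps)
Pass 2: [28, 20, 52, 84, 92, 99] (2 swaps)

After 2 passes: [28, 20, 52, 84, 92, 99]


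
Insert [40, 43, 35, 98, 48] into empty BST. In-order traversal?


Insert 40: root
Insert 43: R from 40
Insert 35: L from 40
Insert 98: R from 40 -> R from 43
Insert 48: R from 40 -> R from 43 -> L from 98

In-order: [35, 40, 43, 48, 98]


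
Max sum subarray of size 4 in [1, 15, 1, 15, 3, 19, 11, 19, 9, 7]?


[0:4]: 32
[1:5]: 34
[2:6]: 38
[3:7]: 48
[4:8]: 52
[5:9]: 58
[6:10]: 46

Max: 58 at [5:9]


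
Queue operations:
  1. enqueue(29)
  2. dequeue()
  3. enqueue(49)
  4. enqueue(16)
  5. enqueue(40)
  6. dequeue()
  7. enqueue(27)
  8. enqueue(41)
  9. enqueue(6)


enqueue(29) -> [29]
dequeue()->29, []
enqueue(49) -> [49]
enqueue(16) -> [49, 16]
enqueue(40) -> [49, 16, 40]
dequeue()->49, [16, 40]
enqueue(27) -> [16, 40, 27]
enqueue(41) -> [16, 40, 27, 41]
enqueue(6) -> [16, 40, 27, 41, 6]

Final queue: [16, 40, 27, 41, 6]


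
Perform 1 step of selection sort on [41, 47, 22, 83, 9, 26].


Initial: [41, 47, 22, 83, 9, 26]
Step 1: min=9 at 4
  Swap: [9, 47, 22, 83, 41, 26]

After 1 step: [9, 47, 22, 83, 41, 26]


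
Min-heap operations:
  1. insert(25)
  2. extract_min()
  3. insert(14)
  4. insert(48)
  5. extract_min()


insert(25) -> [25]
extract_min()->25, []
insert(14) -> [14]
insert(48) -> [14, 48]
extract_min()->14, [48]

Final heap: [48]


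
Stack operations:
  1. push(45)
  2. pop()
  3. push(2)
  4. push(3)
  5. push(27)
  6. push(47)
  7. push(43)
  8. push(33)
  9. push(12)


push(45) -> [45]
pop()->45, []
push(2) -> [2]
push(3) -> [2, 3]
push(27) -> [2, 3, 27]
push(47) -> [2, 3, 27, 47]
push(43) -> [2, 3, 27, 47, 43]
push(33) -> [2, 3, 27, 47, 43, 33]
push(12) -> [2, 3, 27, 47, 43, 33, 12]

Final stack: [2, 3, 27, 47, 43, 33, 12]


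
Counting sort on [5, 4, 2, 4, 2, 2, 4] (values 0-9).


Input: [5, 4, 2, 4, 2, 2, 4]
Counts: [0, 0, 3, 0, 3, 1, 0, 0, 0, 0]

Sorted: [2, 2, 2, 4, 4, 4, 5]


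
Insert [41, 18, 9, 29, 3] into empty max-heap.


Insert 41: [41]
Insert 18: [41, 18]
Insert 9: [41, 18, 9]
Insert 29: [41, 29, 9, 18]
Insert 3: [41, 29, 9, 18, 3]

Final heap: [41, 29, 9, 18, 3]


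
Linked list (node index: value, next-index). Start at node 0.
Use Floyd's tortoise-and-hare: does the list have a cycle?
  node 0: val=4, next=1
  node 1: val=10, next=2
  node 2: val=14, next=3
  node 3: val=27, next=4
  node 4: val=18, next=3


Floyd's tortoise (slow, +1) and hare (fast, +2):
  init: slow=0, fast=0
  step 1: slow=1, fast=2
  step 2: slow=2, fast=4
  step 3: slow=3, fast=4
  step 4: slow=4, fast=4
  slow == fast at node 4: cycle detected

Cycle: yes


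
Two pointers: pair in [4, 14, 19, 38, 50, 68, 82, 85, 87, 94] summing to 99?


lo=0(4)+hi=9(94)=98
lo=1(14)+hi=9(94)=108
lo=1(14)+hi=8(87)=101
lo=1(14)+hi=7(85)=99

Yes: 14+85=99


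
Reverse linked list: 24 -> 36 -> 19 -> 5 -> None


Step 1: curr=24, set curr.next=prev(None) | reversed so far: 24
Step 2: curr=36, set curr.next=prev(24) | reversed so far: 36 -> 24
Step 3: curr=19, set curr.next=prev(36) | reversed so far: 19 -> 36 -> 24
Step 4: curr=5, set curr.next=prev(19) | reversed so far: 5 -> 19 -> 36 -> 24

5 -> 19 -> 36 -> 24 -> None


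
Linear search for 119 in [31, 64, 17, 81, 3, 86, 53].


i=0: 31!=119
i=1: 64!=119
i=2: 17!=119
i=3: 81!=119
i=4: 3!=119
i=5: 86!=119
i=6: 53!=119

Not found, 7 comps


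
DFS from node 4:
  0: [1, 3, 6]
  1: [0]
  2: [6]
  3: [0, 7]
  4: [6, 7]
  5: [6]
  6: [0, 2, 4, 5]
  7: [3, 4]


Visit 4, push [7, 6]
Visit 6, push [5, 2, 0]
Visit 0, push [3, 1]
Visit 1, push []
Visit 3, push [7]
Visit 7, push []
Visit 2, push []
Visit 5, push []

DFS order: [4, 6, 0, 1, 3, 7, 2, 5]


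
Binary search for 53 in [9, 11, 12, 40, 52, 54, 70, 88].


Step 1: lo=0, hi=7, mid=3, val=40
Step 2: lo=4, hi=7, mid=5, val=54
Step 3: lo=4, hi=4, mid=4, val=52

Not found


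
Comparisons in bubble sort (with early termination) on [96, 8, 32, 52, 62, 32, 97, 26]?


Algorithm: bubble sort (with early termination)
Input: [96, 8, 32, 52, 62, 32, 97, 26]
Sorted: [8, 26, 32, 32, 52, 62, 96, 97]

28


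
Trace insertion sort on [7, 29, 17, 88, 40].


Initial: [7, 29, 17, 88, 40]
Insert 29: [7, 29, 17, 88, 40]
Insert 17: [7, 17, 29, 88, 40]
Insert 88: [7, 17, 29, 88, 40]
Insert 40: [7, 17, 29, 40, 88]

Sorted: [7, 17, 29, 40, 88]


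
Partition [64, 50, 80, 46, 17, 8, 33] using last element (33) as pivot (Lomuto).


Pivot: 33
  17 <= 33: swap -> [17, 50, 80, 46, 64, 8, 33]
  8 <= 33: swap -> [17, 8, 80, 46, 64, 50, 33]
Place pivot at 2: [17, 8, 33, 46, 64, 50, 80]

Partitioned: [17, 8, 33, 46, 64, 50, 80]


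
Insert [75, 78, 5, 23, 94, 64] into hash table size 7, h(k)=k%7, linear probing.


Insert 75: h=5 -> slot 5
Insert 78: h=1 -> slot 1
Insert 5: h=5, 1 probes -> slot 6
Insert 23: h=2 -> slot 2
Insert 94: h=3 -> slot 3
Insert 64: h=1, 3 probes -> slot 4

Table: [None, 78, 23, 94, 64, 75, 5]


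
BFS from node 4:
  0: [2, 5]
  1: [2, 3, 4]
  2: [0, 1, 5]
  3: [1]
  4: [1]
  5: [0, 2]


Visit 4, enqueue [1]
Visit 1, enqueue [2, 3]
Visit 2, enqueue [0, 5]
Visit 3, enqueue []
Visit 0, enqueue []
Visit 5, enqueue []

BFS order: [4, 1, 2, 3, 0, 5]


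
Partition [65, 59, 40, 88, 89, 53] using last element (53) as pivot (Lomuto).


Pivot: 53
  40 <= 53: swap -> [40, 59, 65, 88, 89, 53]
Place pivot at 1: [40, 53, 65, 88, 89, 59]

Partitioned: [40, 53, 65, 88, 89, 59]


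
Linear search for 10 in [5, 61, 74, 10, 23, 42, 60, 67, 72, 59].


i=0: 5!=10
i=1: 61!=10
i=2: 74!=10
i=3: 10==10 found!

Found at 3, 4 comps


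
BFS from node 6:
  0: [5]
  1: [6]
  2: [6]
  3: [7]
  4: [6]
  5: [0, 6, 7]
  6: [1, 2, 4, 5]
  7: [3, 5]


Visit 6, enqueue [1, 2, 4, 5]
Visit 1, enqueue []
Visit 2, enqueue []
Visit 4, enqueue []
Visit 5, enqueue [0, 7]
Visit 0, enqueue []
Visit 7, enqueue [3]
Visit 3, enqueue []

BFS order: [6, 1, 2, 4, 5, 0, 7, 3]


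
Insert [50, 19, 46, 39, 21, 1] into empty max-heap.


Insert 50: [50]
Insert 19: [50, 19]
Insert 46: [50, 19, 46]
Insert 39: [50, 39, 46, 19]
Insert 21: [50, 39, 46, 19, 21]
Insert 1: [50, 39, 46, 19, 21, 1]

Final heap: [50, 39, 46, 19, 21, 1]


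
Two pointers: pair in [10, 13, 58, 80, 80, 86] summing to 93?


lo=0(10)+hi=5(86)=96
lo=0(10)+hi=4(80)=90
lo=1(13)+hi=4(80)=93

Yes: 13+80=93


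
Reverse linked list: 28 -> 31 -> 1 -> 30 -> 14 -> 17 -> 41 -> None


Step 1: curr=28, set curr.next=prev(None) | reversed so far: 28
Step 2: curr=31, set curr.next=prev(28) | reversed so far: 31 -> 28
Step 3: curr=1, set curr.next=prev(31) | reversed so far: 1 -> 31 -> 28
Step 4: curr=30, set curr.next=prev(1) | reversed so far: 30 -> 1 -> 31 -> 28
Step 5: curr=14, set curr.next=prev(30) | reversed so far: 14 -> 30 -> 1 -> 31 -> 28
Step 6: curr=17, set curr.next=prev(14) | reversed so far: 17 -> 14 -> 30 -> 1 -> 31 -> 28
Step 7: curr=41, set curr.next=prev(17) | reversed so far: 41 -> 17 -> 14 -> 30 -> 1 -> 31 -> 28

41 -> 17 -> 14 -> 30 -> 1 -> 31 -> 28 -> None


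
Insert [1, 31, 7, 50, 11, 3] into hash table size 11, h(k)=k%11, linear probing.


Insert 1: h=1 -> slot 1
Insert 31: h=9 -> slot 9
Insert 7: h=7 -> slot 7
Insert 50: h=6 -> slot 6
Insert 11: h=0 -> slot 0
Insert 3: h=3 -> slot 3

Table: [11, 1, None, 3, None, None, 50, 7, None, 31, None]


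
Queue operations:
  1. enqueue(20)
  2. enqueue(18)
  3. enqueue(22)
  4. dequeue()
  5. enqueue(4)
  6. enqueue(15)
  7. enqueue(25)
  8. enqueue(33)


enqueue(20) -> [20]
enqueue(18) -> [20, 18]
enqueue(22) -> [20, 18, 22]
dequeue()->20, [18, 22]
enqueue(4) -> [18, 22, 4]
enqueue(15) -> [18, 22, 4, 15]
enqueue(25) -> [18, 22, 4, 15, 25]
enqueue(33) -> [18, 22, 4, 15, 25, 33]

Final queue: [18, 22, 4, 15, 25, 33]


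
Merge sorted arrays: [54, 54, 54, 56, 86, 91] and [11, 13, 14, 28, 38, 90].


Take 11 from B
Take 13 from B
Take 14 from B
Take 28 from B
Take 38 from B
Take 54 from A
Take 54 from A
Take 54 from A
Take 56 from A
Take 86 from A
Take 90 from B

Merged: [11, 13, 14, 28, 38, 54, 54, 54, 56, 86, 90, 91]


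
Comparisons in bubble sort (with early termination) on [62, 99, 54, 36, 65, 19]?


Algorithm: bubble sort (with early termination)
Input: [62, 99, 54, 36, 65, 19]
Sorted: [19, 36, 54, 62, 65, 99]

15


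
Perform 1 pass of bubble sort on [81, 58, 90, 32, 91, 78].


Initial: [81, 58, 90, 32, 91, 78]
Pass 1: [58, 81, 32, 90, 78, 91] (3 swaps)

After 1 pass: [58, 81, 32, 90, 78, 91]


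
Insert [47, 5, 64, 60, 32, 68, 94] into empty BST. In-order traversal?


Insert 47: root
Insert 5: L from 47
Insert 64: R from 47
Insert 60: R from 47 -> L from 64
Insert 32: L from 47 -> R from 5
Insert 68: R from 47 -> R from 64
Insert 94: R from 47 -> R from 64 -> R from 68

In-order: [5, 32, 47, 60, 64, 68, 94]


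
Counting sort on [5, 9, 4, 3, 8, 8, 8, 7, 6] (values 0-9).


Input: [5, 9, 4, 3, 8, 8, 8, 7, 6]
Counts: [0, 0, 0, 1, 1, 1, 1, 1, 3, 1]

Sorted: [3, 4, 5, 6, 7, 8, 8, 8, 9]


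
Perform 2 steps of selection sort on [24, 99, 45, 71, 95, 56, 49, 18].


Initial: [24, 99, 45, 71, 95, 56, 49, 18]
Step 1: min=18 at 7
  Swap: [18, 99, 45, 71, 95, 56, 49, 24]
Step 2: min=24 at 7
  Swap: [18, 24, 45, 71, 95, 56, 49, 99]

After 2 steps: [18, 24, 45, 71, 95, 56, 49, 99]


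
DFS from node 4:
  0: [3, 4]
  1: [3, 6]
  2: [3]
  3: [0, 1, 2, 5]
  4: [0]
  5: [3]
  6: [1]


Visit 4, push [0]
Visit 0, push [3]
Visit 3, push [5, 2, 1]
Visit 1, push [6]
Visit 6, push []
Visit 2, push []
Visit 5, push []

DFS order: [4, 0, 3, 1, 6, 2, 5]


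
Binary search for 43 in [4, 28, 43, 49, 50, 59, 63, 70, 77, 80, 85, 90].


Step 1: lo=0, hi=11, mid=5, val=59
Step 2: lo=0, hi=4, mid=2, val=43

Found at index 2


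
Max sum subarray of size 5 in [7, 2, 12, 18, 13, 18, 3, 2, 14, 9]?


[0:5]: 52
[1:6]: 63
[2:7]: 64
[3:8]: 54
[4:9]: 50
[5:10]: 46

Max: 64 at [2:7]


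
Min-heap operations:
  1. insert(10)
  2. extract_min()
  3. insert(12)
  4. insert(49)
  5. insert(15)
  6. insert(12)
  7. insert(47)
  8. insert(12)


insert(10) -> [10]
extract_min()->10, []
insert(12) -> [12]
insert(49) -> [12, 49]
insert(15) -> [12, 49, 15]
insert(12) -> [12, 12, 15, 49]
insert(47) -> [12, 12, 15, 49, 47]
insert(12) -> [12, 12, 12, 49, 47, 15]

Final heap: [12, 12, 12, 49, 47, 15]


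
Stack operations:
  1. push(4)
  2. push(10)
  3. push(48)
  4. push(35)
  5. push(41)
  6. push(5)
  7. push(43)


push(4) -> [4]
push(10) -> [4, 10]
push(48) -> [4, 10, 48]
push(35) -> [4, 10, 48, 35]
push(41) -> [4, 10, 48, 35, 41]
push(5) -> [4, 10, 48, 35, 41, 5]
push(43) -> [4, 10, 48, 35, 41, 5, 43]

Final stack: [4, 10, 48, 35, 41, 5, 43]
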